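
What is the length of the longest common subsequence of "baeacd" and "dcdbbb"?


LCS of "baeacd" and "dcdbbb"
DP table:
           d    c    d    b    b    b
      0    0    0    0    0    0    0
  b   0    0    0    0    1    1    1
  a   0    0    0    0    1    1    1
  e   0    0    0    0    1    1    1
  a   0    0    0    0    1    1    1
  c   0    0    1    1    1    1    1
  d   0    1    1    2    2    2    2
LCS length = dp[6][6] = 2

2


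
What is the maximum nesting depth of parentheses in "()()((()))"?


Input: "()()((()))"
Tracking depth:
  Position 0 '(': depth becomes 1
  Position 1 ')': depth becomes 0
  Position 2 '(': depth becomes 1
  Position 3 ')': depth becomes 0
  Position 4 '(': depth becomes 1
  Position 5 '(': depth becomes 2
  Position 6 '(': depth becomes 3
  Position 7 ')': depth becomes 2
  Position 8 ')': depth becomes 1
  Position 9 ')': depth becomes 0
Maximum depth reached: 3

3


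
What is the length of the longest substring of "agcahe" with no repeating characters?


Input: "agcahe"
Sliding window (track last position of each char):
  Position 0 ('a'): window [0,0] length 1 -- new best
  Position 1 ('g'): window [0,1] length 2 -- new best
  Position 2 ('c'): window [0,2] length 3 -- new best
  Position 3 ('a'): repeat (last at 0), move window start to 1
  Position 3 ('a'): window [1,3] length 3
  Position 4 ('h'): window [1,4] length 4 -- new best
  Position 5 ('e'): window [1,5] length 5 -- new best
Longest substring with no repeats: "gcahe" with length 5

5


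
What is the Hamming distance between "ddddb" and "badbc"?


Comparing "ddddb" and "badbc" position by position:
  Position 0: 'd' vs 'b' => differ
  Position 1: 'd' vs 'a' => differ
  Position 2: 'd' vs 'd' => same
  Position 3: 'd' vs 'b' => differ
  Position 4: 'b' vs 'c' => differ
Total differences (Hamming distance): 4

4


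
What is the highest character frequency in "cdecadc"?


Input: cdecadc
Character counts:
  'a': 1
  'c': 3
  'd': 2
  'e': 1
Maximum frequency: 3

3


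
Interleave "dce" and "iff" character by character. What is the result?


Interleaving "dce" and "iff":
  Position 0: 'd' from first, 'i' from second => "di"
  Position 1: 'c' from first, 'f' from second => "cf"
  Position 2: 'e' from first, 'f' from second => "ef"
Result: dicfef

dicfef


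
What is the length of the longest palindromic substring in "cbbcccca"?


Input: "cbbcccca"
Checking substrings for palindromes:
  [0:4] "cbbc" (len 4) => palindrome
  [3:7] "cccc" (len 4) => palindrome
  [3:6] "ccc" (len 3) => palindrome
  [4:7] "ccc" (len 3) => palindrome
  [1:3] "bb" (len 2) => palindrome
  [3:5] "cc" (len 2) => palindrome
Longest palindromic substring: "cbbc" with length 4

4


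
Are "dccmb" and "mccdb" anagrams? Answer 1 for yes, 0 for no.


Strings: "dccmb", "mccdb"
Sorted first:  bccdm
Sorted second: bccdm
Sorted forms match => anagrams

1


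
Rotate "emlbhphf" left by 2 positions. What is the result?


Input: "emlbhphf", rotate left by 2
First 2 characters: "em"
Remaining characters: "lbhphf"
Concatenate remaining + first: "lbhphf" + "em" = "lbhphfem"

lbhphfem


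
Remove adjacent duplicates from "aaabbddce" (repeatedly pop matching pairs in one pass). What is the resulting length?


Input: aaabbddce
Stack-based adjacent duplicate removal:
  Read 'a': push. Stack: a
  Read 'a': matches stack top 'a' => pop. Stack: (empty)
  Read 'a': push. Stack: a
  Read 'b': push. Stack: ab
  Read 'b': matches stack top 'b' => pop. Stack: a
  Read 'd': push. Stack: ad
  Read 'd': matches stack top 'd' => pop. Stack: a
  Read 'c': push. Stack: ac
  Read 'e': push. Stack: ace
Final stack: "ace" (length 3)

3


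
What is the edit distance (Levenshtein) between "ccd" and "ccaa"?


Computing edit distance: "ccd" -> "ccaa"
DP table:
           c    c    a    a
      0    1    2    3    4
  c   1    0    1    2    3
  c   2    1    0    1    2
  d   3    2    1    1    2
Edit distance = dp[3][4] = 2

2


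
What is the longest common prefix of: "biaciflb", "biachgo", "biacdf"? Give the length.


Words: biaciflb, biachgo, biacdf
  Position 0: all 'b' => match
  Position 1: all 'i' => match
  Position 2: all 'a' => match
  Position 3: all 'c' => match
  Position 4: ('i', 'h', 'd') => mismatch, stop
LCP = "biac" (length 4)

4


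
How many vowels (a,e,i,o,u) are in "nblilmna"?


Input: nblilmna
Checking each character:
  'n' at position 0: consonant
  'b' at position 1: consonant
  'l' at position 2: consonant
  'i' at position 3: vowel (running total: 1)
  'l' at position 4: consonant
  'm' at position 5: consonant
  'n' at position 6: consonant
  'a' at position 7: vowel (running total: 2)
Total vowels: 2

2


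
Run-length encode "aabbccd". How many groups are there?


Input: aabbccd
Scanning for consecutive runs:
  Group 1: 'a' x 2 (positions 0-1)
  Group 2: 'b' x 2 (positions 2-3)
  Group 3: 'c' x 2 (positions 4-5)
  Group 4: 'd' x 1 (positions 6-6)
Total groups: 4

4


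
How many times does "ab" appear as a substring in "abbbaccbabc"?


Searching for "ab" in "abbbaccbabc"
Scanning each position:
  Position 0: "ab" => MATCH
  Position 1: "bb" => no
  Position 2: "bb" => no
  Position 3: "ba" => no
  Position 4: "ac" => no
  Position 5: "cc" => no
  Position 6: "cb" => no
  Position 7: "ba" => no
  Position 8: "ab" => MATCH
  Position 9: "bc" => no
Total occurrences: 2

2


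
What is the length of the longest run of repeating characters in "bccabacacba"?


Input: "bccabacacba"
Scanning for longest run:
  Position 1 ('c'): new char, reset run to 1
  Position 2 ('c'): continues run of 'c', length=2
  Position 3 ('a'): new char, reset run to 1
  Position 4 ('b'): new char, reset run to 1
  Position 5 ('a'): new char, reset run to 1
  Position 6 ('c'): new char, reset run to 1
  Position 7 ('a'): new char, reset run to 1
  Position 8 ('c'): new char, reset run to 1
  Position 9 ('b'): new char, reset run to 1
  Position 10 ('a'): new char, reset run to 1
Longest run: 'c' with length 2

2


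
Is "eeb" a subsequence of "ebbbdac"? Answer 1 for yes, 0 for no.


Check if "eeb" is a subsequence of "ebbbdac"
Greedy scan:
  Position 0 ('e'): matches sub[0] = 'e'
  Position 1 ('b'): no match needed
  Position 2 ('b'): no match needed
  Position 3 ('b'): no match needed
  Position 4 ('d'): no match needed
  Position 5 ('a'): no match needed
  Position 6 ('c'): no match needed
Only matched 1/3 characters => not a subsequence

0


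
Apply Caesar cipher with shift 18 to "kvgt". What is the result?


Caesar cipher: shift "kvgt" by 18
  'k' (pos 10) + 18 = pos 2 = 'c'
  'v' (pos 21) + 18 = pos 13 = 'n'
  'g' (pos 6) + 18 = pos 24 = 'y'
  't' (pos 19) + 18 = pos 11 = 'l'
Result: cnyl

cnyl


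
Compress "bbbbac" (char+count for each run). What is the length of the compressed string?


Input: bbbbac
Runs:
  'b' x 4 => "b4"
  'a' x 1 => "a1"
  'c' x 1 => "c1"
Compressed: "b4a1c1"
Compressed length: 6

6


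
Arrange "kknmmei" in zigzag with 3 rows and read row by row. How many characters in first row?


Zigzag "kknmmei" into 3 rows:
Placing characters:
  'k' => row 0
  'k' => row 1
  'n' => row 2
  'm' => row 1
  'm' => row 0
  'e' => row 1
  'i' => row 2
Rows:
  Row 0: "km"
  Row 1: "kme"
  Row 2: "ni"
First row length: 2

2


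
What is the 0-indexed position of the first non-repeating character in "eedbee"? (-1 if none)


Input: eedbee
Character frequencies:
  'b': 1
  'd': 1
  'e': 4
Scanning left to right for freq == 1:
  Position 0 ('e'): freq=4, skip
  Position 1 ('e'): freq=4, skip
  Position 2 ('d'): unique! => answer = 2

2


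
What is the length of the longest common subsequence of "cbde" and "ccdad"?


LCS of "cbde" and "ccdad"
DP table:
           c    c    d    a    d
      0    0    0    0    0    0
  c   0    1    1    1    1    1
  b   0    1    1    1    1    1
  d   0    1    1    2    2    2
  e   0    1    1    2    2    2
LCS length = dp[4][5] = 2

2


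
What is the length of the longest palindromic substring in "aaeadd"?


Input: "aaeadd"
Checking substrings for palindromes:
  [1:4] "aea" (len 3) => palindrome
  [0:2] "aa" (len 2) => palindrome
  [4:6] "dd" (len 2) => palindrome
Longest palindromic substring: "aea" with length 3

3


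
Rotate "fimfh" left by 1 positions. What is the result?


Input: "fimfh", rotate left by 1
First 1 characters: "f"
Remaining characters: "imfh"
Concatenate remaining + first: "imfh" + "f" = "imfhf"

imfhf


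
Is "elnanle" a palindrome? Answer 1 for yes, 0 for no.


Input: elnanle
Reversed: elnanle
  Compare pos 0 ('e') with pos 6 ('e'): match
  Compare pos 1 ('l') with pos 5 ('l'): match
  Compare pos 2 ('n') with pos 4 ('n'): match
Result: palindrome

1


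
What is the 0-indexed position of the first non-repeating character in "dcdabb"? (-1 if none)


Input: dcdabb
Character frequencies:
  'a': 1
  'b': 2
  'c': 1
  'd': 2
Scanning left to right for freq == 1:
  Position 0 ('d'): freq=2, skip
  Position 1 ('c'): unique! => answer = 1

1


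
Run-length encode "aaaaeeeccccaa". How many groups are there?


Input: aaaaeeeccccaa
Scanning for consecutive runs:
  Group 1: 'a' x 4 (positions 0-3)
  Group 2: 'e' x 3 (positions 4-6)
  Group 3: 'c' x 4 (positions 7-10)
  Group 4: 'a' x 2 (positions 11-12)
Total groups: 4

4


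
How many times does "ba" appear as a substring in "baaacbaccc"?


Searching for "ba" in "baaacbaccc"
Scanning each position:
  Position 0: "ba" => MATCH
  Position 1: "aa" => no
  Position 2: "aa" => no
  Position 3: "ac" => no
  Position 4: "cb" => no
  Position 5: "ba" => MATCH
  Position 6: "ac" => no
  Position 7: "cc" => no
  Position 8: "cc" => no
Total occurrences: 2

2


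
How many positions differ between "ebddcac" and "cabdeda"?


Comparing "ebddcac" and "cabdeda" position by position:
  Position 0: 'e' vs 'c' => DIFFER
  Position 1: 'b' vs 'a' => DIFFER
  Position 2: 'd' vs 'b' => DIFFER
  Position 3: 'd' vs 'd' => same
  Position 4: 'c' vs 'e' => DIFFER
  Position 5: 'a' vs 'd' => DIFFER
  Position 6: 'c' vs 'a' => DIFFER
Positions that differ: 6

6


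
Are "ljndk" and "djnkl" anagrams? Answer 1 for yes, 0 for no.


Strings: "ljndk", "djnkl"
Sorted first:  djkln
Sorted second: djkln
Sorted forms match => anagrams

1


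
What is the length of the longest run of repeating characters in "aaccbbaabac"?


Input: "aaccbbaabac"
Scanning for longest run:
  Position 1 ('a'): continues run of 'a', length=2
  Position 2 ('c'): new char, reset run to 1
  Position 3 ('c'): continues run of 'c', length=2
  Position 4 ('b'): new char, reset run to 1
  Position 5 ('b'): continues run of 'b', length=2
  Position 6 ('a'): new char, reset run to 1
  Position 7 ('a'): continues run of 'a', length=2
  Position 8 ('b'): new char, reset run to 1
  Position 9 ('a'): new char, reset run to 1
  Position 10 ('c'): new char, reset run to 1
Longest run: 'a' with length 2

2


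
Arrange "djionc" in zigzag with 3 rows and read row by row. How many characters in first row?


Zigzag "djionc" into 3 rows:
Placing characters:
  'd' => row 0
  'j' => row 1
  'i' => row 2
  'o' => row 1
  'n' => row 0
  'c' => row 1
Rows:
  Row 0: "dn"
  Row 1: "joc"
  Row 2: "i"
First row length: 2

2


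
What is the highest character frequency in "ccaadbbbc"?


Input: ccaadbbbc
Character counts:
  'a': 2
  'b': 3
  'c': 3
  'd': 1
Maximum frequency: 3

3


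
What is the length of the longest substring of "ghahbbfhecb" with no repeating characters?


Input: "ghahbbfhecb"
Sliding window (track last position of each char):
  Position 0 ('g'): window [0,0] length 1 -- new best
  Position 1 ('h'): window [0,1] length 2 -- new best
  Position 2 ('a'): window [0,2] length 3 -- new best
  Position 3 ('h'): repeat (last at 1), move window start to 2
  Position 3 ('h'): window [2,3] length 2
  Position 4 ('b'): window [2,4] length 3
  Position 5 ('b'): repeat (last at 4), move window start to 5
  Position 5 ('b'): window [5,5] length 1
  Position 6 ('f'): window [5,6] length 2
  Position 7 ('h'): window [5,7] length 3
  Position 8 ('e'): window [5,8] length 4 -- new best
  Position 9 ('c'): window [5,9] length 5 -- new best
  Position 10 ('b'): repeat (last at 5), move window start to 6
  Position 10 ('b'): window [6,10] length 5
Longest substring with no repeats: "bfhec" with length 5

5


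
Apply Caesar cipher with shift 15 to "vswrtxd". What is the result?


Caesar cipher: shift "vswrtxd" by 15
  'v' (pos 21) + 15 = pos 10 = 'k'
  's' (pos 18) + 15 = pos 7 = 'h'
  'w' (pos 22) + 15 = pos 11 = 'l'
  'r' (pos 17) + 15 = pos 6 = 'g'
  't' (pos 19) + 15 = pos 8 = 'i'
  'x' (pos 23) + 15 = pos 12 = 'm'
  'd' (pos 3) + 15 = pos 18 = 's'
Result: khlgims

khlgims


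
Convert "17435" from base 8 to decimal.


Input: "17435" in base 8
Positional expansion:
  Digit '1' (value 1) x 8^4 = 4096
  Digit '7' (value 7) x 8^3 = 3584
  Digit '4' (value 4) x 8^2 = 256
  Digit '3' (value 3) x 8^1 = 24
  Digit '5' (value 5) x 8^0 = 5
Sum = 7965

7965


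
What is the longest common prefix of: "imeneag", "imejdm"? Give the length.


Words: imeneag, imejdm
  Position 0: all 'i' => match
  Position 1: all 'm' => match
  Position 2: all 'e' => match
  Position 3: ('n', 'j') => mismatch, stop
LCP = "ime" (length 3)

3


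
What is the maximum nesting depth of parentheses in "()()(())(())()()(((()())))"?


Input: "()()(())(())()()(((()())))"
Tracking depth:
  Position 0 '(': depth becomes 1
  Position 1 ')': depth becomes 0
  Position 2 '(': depth becomes 1
  Position 3 ')': depth becomes 0
  Position 4 '(': depth becomes 1
  Position 5 '(': depth becomes 2
  Position 6 ')': depth becomes 1
  Position 7 ')': depth becomes 0
  Position 8 '(': depth becomes 1
  Position 9 '(': depth becomes 2
  Position 10 ')': depth becomes 1
  Position 11 ')': depth becomes 0
  Position 12 '(': depth becomes 1
  Position 13 ')': depth becomes 0
  Position 14 '(': depth becomes 1
  Position 15 ')': depth becomes 0
  Position 16 '(': depth becomes 1
  Position 17 '(': depth becomes 2
  Position 18 '(': depth becomes 3
  Position 19 '(': depth becomes 4
  Position 20 ')': depth becomes 3
  Position 21 '(': depth becomes 4
  Position 22 ')': depth becomes 3
  Position 23 ')': depth becomes 2
  Position 24 ')': depth becomes 1
  Position 25 ')': depth becomes 0
Maximum depth reached: 4

4


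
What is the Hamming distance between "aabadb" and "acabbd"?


Comparing "aabadb" and "acabbd" position by position:
  Position 0: 'a' vs 'a' => same
  Position 1: 'a' vs 'c' => differ
  Position 2: 'b' vs 'a' => differ
  Position 3: 'a' vs 'b' => differ
  Position 4: 'd' vs 'b' => differ
  Position 5: 'b' vs 'd' => differ
Total differences (Hamming distance): 5

5


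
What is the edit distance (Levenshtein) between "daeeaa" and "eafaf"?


Computing edit distance: "daeeaa" -> "eafaf"
DP table:
           e    a    f    a    f
      0    1    2    3    4    5
  d   1    1    2    3    4    5
  a   2    2    1    2    3    4
  e   3    2    2    2    3    4
  e   4    3    3    3    3    4
  a   5    4    3    4    3    4
  a   6    5    4    4    4    4
Edit distance = dp[6][5] = 4

4


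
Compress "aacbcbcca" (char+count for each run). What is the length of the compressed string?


Input: aacbcbcca
Runs:
  'a' x 2 => "a2"
  'c' x 1 => "c1"
  'b' x 1 => "b1"
  'c' x 1 => "c1"
  'b' x 1 => "b1"
  'c' x 2 => "c2"
  'a' x 1 => "a1"
Compressed: "a2c1b1c1b1c2a1"
Compressed length: 14

14


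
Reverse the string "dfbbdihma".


Input: dfbbdihma
Reading characters right to left:
  Position 8: 'a'
  Position 7: 'm'
  Position 6: 'h'
  Position 5: 'i'
  Position 4: 'd'
  Position 3: 'b'
  Position 2: 'b'
  Position 1: 'f'
  Position 0: 'd'
Reversed: amhidbbfd

amhidbbfd


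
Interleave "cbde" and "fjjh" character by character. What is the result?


Interleaving "cbde" and "fjjh":
  Position 0: 'c' from first, 'f' from second => "cf"
  Position 1: 'b' from first, 'j' from second => "bj"
  Position 2: 'd' from first, 'j' from second => "dj"
  Position 3: 'e' from first, 'h' from second => "eh"
Result: cfbjdjeh

cfbjdjeh


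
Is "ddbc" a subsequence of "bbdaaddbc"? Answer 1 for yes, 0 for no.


Check if "ddbc" is a subsequence of "bbdaaddbc"
Greedy scan:
  Position 0 ('b'): no match needed
  Position 1 ('b'): no match needed
  Position 2 ('d'): matches sub[0] = 'd'
  Position 3 ('a'): no match needed
  Position 4 ('a'): no match needed
  Position 5 ('d'): matches sub[1] = 'd'
  Position 6 ('d'): no match needed
  Position 7 ('b'): matches sub[2] = 'b'
  Position 8 ('c'): matches sub[3] = 'c'
All 4 characters matched => is a subsequence

1


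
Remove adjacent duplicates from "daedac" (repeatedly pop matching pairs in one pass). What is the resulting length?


Input: daedac
Stack-based adjacent duplicate removal:
  Read 'd': push. Stack: d
  Read 'a': push. Stack: da
  Read 'e': push. Stack: dae
  Read 'd': push. Stack: daed
  Read 'a': push. Stack: daeda
  Read 'c': push. Stack: daedac
Final stack: "daedac" (length 6)

6


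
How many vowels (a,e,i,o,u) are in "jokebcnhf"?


Input: jokebcnhf
Checking each character:
  'j' at position 0: consonant
  'o' at position 1: vowel (running total: 1)
  'k' at position 2: consonant
  'e' at position 3: vowel (running total: 2)
  'b' at position 4: consonant
  'c' at position 5: consonant
  'n' at position 6: consonant
  'h' at position 7: consonant
  'f' at position 8: consonant
Total vowels: 2

2


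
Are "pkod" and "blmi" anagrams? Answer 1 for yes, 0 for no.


Strings: "pkod", "blmi"
Sorted first:  dkop
Sorted second: bilm
Differ at position 0: 'd' vs 'b' => not anagrams

0


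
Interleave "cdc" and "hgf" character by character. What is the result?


Interleaving "cdc" and "hgf":
  Position 0: 'c' from first, 'h' from second => "ch"
  Position 1: 'd' from first, 'g' from second => "dg"
  Position 2: 'c' from first, 'f' from second => "cf"
Result: chdgcf

chdgcf


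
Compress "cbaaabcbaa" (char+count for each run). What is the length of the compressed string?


Input: cbaaabcbaa
Runs:
  'c' x 1 => "c1"
  'b' x 1 => "b1"
  'a' x 3 => "a3"
  'b' x 1 => "b1"
  'c' x 1 => "c1"
  'b' x 1 => "b1"
  'a' x 2 => "a2"
Compressed: "c1b1a3b1c1b1a2"
Compressed length: 14

14


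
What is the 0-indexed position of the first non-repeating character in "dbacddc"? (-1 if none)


Input: dbacddc
Character frequencies:
  'a': 1
  'b': 1
  'c': 2
  'd': 3
Scanning left to right for freq == 1:
  Position 0 ('d'): freq=3, skip
  Position 1 ('b'): unique! => answer = 1

1


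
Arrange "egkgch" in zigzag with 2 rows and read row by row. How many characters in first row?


Zigzag "egkgch" into 2 rows:
Placing characters:
  'e' => row 0
  'g' => row 1
  'k' => row 0
  'g' => row 1
  'c' => row 0
  'h' => row 1
Rows:
  Row 0: "ekc"
  Row 1: "ggh"
First row length: 3

3


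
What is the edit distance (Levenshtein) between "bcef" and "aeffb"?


Computing edit distance: "bcef" -> "aeffb"
DP table:
           a    e    f    f    b
      0    1    2    3    4    5
  b   1    1    2    3    4    4
  c   2    2    2    3    4    5
  e   3    3    2    3    4    5
  f   4    4    3    2    3    4
Edit distance = dp[4][5] = 4

4


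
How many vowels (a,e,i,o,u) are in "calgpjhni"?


Input: calgpjhni
Checking each character:
  'c' at position 0: consonant
  'a' at position 1: vowel (running total: 1)
  'l' at position 2: consonant
  'g' at position 3: consonant
  'p' at position 4: consonant
  'j' at position 5: consonant
  'h' at position 6: consonant
  'n' at position 7: consonant
  'i' at position 8: vowel (running total: 2)
Total vowels: 2

2


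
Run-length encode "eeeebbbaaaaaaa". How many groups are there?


Input: eeeebbbaaaaaaa
Scanning for consecutive runs:
  Group 1: 'e' x 4 (positions 0-3)
  Group 2: 'b' x 3 (positions 4-6)
  Group 3: 'a' x 7 (positions 7-13)
Total groups: 3

3


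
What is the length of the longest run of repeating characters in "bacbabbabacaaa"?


Input: "bacbabbabacaaa"
Scanning for longest run:
  Position 1 ('a'): new char, reset run to 1
  Position 2 ('c'): new char, reset run to 1
  Position 3 ('b'): new char, reset run to 1
  Position 4 ('a'): new char, reset run to 1
  Position 5 ('b'): new char, reset run to 1
  Position 6 ('b'): continues run of 'b', length=2
  Position 7 ('a'): new char, reset run to 1
  Position 8 ('b'): new char, reset run to 1
  Position 9 ('a'): new char, reset run to 1
  Position 10 ('c'): new char, reset run to 1
  Position 11 ('a'): new char, reset run to 1
  Position 12 ('a'): continues run of 'a', length=2
  Position 13 ('a'): continues run of 'a', length=3
Longest run: 'a' with length 3

3


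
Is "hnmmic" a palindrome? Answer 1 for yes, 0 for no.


Input: hnmmic
Reversed: cimmnh
  Compare pos 0 ('h') with pos 5 ('c'): MISMATCH
  Compare pos 1 ('n') with pos 4 ('i'): MISMATCH
  Compare pos 2 ('m') with pos 3 ('m'): match
Result: not a palindrome

0


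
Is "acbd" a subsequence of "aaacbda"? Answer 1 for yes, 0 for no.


Check if "acbd" is a subsequence of "aaacbda"
Greedy scan:
  Position 0 ('a'): matches sub[0] = 'a'
  Position 1 ('a'): no match needed
  Position 2 ('a'): no match needed
  Position 3 ('c'): matches sub[1] = 'c'
  Position 4 ('b'): matches sub[2] = 'b'
  Position 5 ('d'): matches sub[3] = 'd'
  Position 6 ('a'): no match needed
All 4 characters matched => is a subsequence

1


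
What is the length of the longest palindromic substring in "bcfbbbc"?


Input: "bcfbbbc"
Checking substrings for palindromes:
  [3:6] "bbb" (len 3) => palindrome
  [3:5] "bb" (len 2) => palindrome
  [4:6] "bb" (len 2) => palindrome
Longest palindromic substring: "bbb" with length 3

3


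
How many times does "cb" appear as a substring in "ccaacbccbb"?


Searching for "cb" in "ccaacbccbb"
Scanning each position:
  Position 0: "cc" => no
  Position 1: "ca" => no
  Position 2: "aa" => no
  Position 3: "ac" => no
  Position 4: "cb" => MATCH
  Position 5: "bc" => no
  Position 6: "cc" => no
  Position 7: "cb" => MATCH
  Position 8: "bb" => no
Total occurrences: 2

2


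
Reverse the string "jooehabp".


Input: jooehabp
Reading characters right to left:
  Position 7: 'p'
  Position 6: 'b'
  Position 5: 'a'
  Position 4: 'h'
  Position 3: 'e'
  Position 2: 'o'
  Position 1: 'o'
  Position 0: 'j'
Reversed: pbaheooj

pbaheooj


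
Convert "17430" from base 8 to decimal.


Input: "17430" in base 8
Positional expansion:
  Digit '1' (value 1) x 8^4 = 4096
  Digit '7' (value 7) x 8^3 = 3584
  Digit '4' (value 4) x 8^2 = 256
  Digit '3' (value 3) x 8^1 = 24
  Digit '0' (value 0) x 8^0 = 0
Sum = 7960

7960


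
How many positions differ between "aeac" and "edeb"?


Comparing "aeac" and "edeb" position by position:
  Position 0: 'a' vs 'e' => DIFFER
  Position 1: 'e' vs 'd' => DIFFER
  Position 2: 'a' vs 'e' => DIFFER
  Position 3: 'c' vs 'b' => DIFFER
Positions that differ: 4

4


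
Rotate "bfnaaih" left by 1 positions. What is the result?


Input: "bfnaaih", rotate left by 1
First 1 characters: "b"
Remaining characters: "fnaaih"
Concatenate remaining + first: "fnaaih" + "b" = "fnaaihb"

fnaaihb


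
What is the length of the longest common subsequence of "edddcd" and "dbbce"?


LCS of "edddcd" and "dbbce"
DP table:
           d    b    b    c    e
      0    0    0    0    0    0
  e   0    0    0    0    0    1
  d   0    1    1    1    1    1
  d   0    1    1    1    1    1
  d   0    1    1    1    1    1
  c   0    1    1    1    2    2
  d   0    1    1    1    2    2
LCS length = dp[6][5] = 2

2


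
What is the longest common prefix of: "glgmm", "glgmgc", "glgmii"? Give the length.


Words: glgmm, glgmgc, glgmii
  Position 0: all 'g' => match
  Position 1: all 'l' => match
  Position 2: all 'g' => match
  Position 3: all 'm' => match
  Position 4: ('m', 'g', 'i') => mismatch, stop
LCP = "glgm" (length 4)

4


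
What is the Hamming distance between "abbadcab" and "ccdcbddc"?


Comparing "abbadcab" and "ccdcbddc" position by position:
  Position 0: 'a' vs 'c' => differ
  Position 1: 'b' vs 'c' => differ
  Position 2: 'b' vs 'd' => differ
  Position 3: 'a' vs 'c' => differ
  Position 4: 'd' vs 'b' => differ
  Position 5: 'c' vs 'd' => differ
  Position 6: 'a' vs 'd' => differ
  Position 7: 'b' vs 'c' => differ
Total differences (Hamming distance): 8

8


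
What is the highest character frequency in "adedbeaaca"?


Input: adedbeaaca
Character counts:
  'a': 4
  'b': 1
  'c': 1
  'd': 2
  'e': 2
Maximum frequency: 4

4


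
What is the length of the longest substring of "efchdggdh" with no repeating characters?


Input: "efchdggdh"
Sliding window (track last position of each char):
  Position 0 ('e'): window [0,0] length 1 -- new best
  Position 1 ('f'): window [0,1] length 2 -- new best
  Position 2 ('c'): window [0,2] length 3 -- new best
  Position 3 ('h'): window [0,3] length 4 -- new best
  Position 4 ('d'): window [0,4] length 5 -- new best
  Position 5 ('g'): window [0,5] length 6 -- new best
  Position 6 ('g'): repeat (last at 5), move window start to 6
  Position 6 ('g'): window [6,6] length 1
  Position 7 ('d'): window [6,7] length 2
  Position 8 ('h'): window [6,8] length 3
Longest substring with no repeats: "efchdg" with length 6

6


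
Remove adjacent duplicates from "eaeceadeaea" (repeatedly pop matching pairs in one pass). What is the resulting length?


Input: eaeceadeaea
Stack-based adjacent duplicate removal:
  Read 'e': push. Stack: e
  Read 'a': push. Stack: ea
  Read 'e': push. Stack: eae
  Read 'c': push. Stack: eaec
  Read 'e': push. Stack: eaece
  Read 'a': push. Stack: eaecea
  Read 'd': push. Stack: eaecead
  Read 'e': push. Stack: eaeceade
  Read 'a': push. Stack: eaeceadea
  Read 'e': push. Stack: eaeceadeae
  Read 'a': push. Stack: eaeceadeaea
Final stack: "eaeceadeaea" (length 11)

11


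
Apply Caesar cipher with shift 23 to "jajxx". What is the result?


Caesar cipher: shift "jajxx" by 23
  'j' (pos 9) + 23 = pos 6 = 'g'
  'a' (pos 0) + 23 = pos 23 = 'x'
  'j' (pos 9) + 23 = pos 6 = 'g'
  'x' (pos 23) + 23 = pos 20 = 'u'
  'x' (pos 23) + 23 = pos 20 = 'u'
Result: gxguu

gxguu


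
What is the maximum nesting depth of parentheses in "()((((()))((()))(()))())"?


Input: "()((((()))((()))(()))())"
Tracking depth:
  Position 0 '(': depth becomes 1
  Position 1 ')': depth becomes 0
  Position 2 '(': depth becomes 1
  Position 3 '(': depth becomes 2
  Position 4 '(': depth becomes 3
  Position 5 '(': depth becomes 4
  Position 6 '(': depth becomes 5
  Position 7 ')': depth becomes 4
  Position 8 ')': depth becomes 3
  Position 9 ')': depth becomes 2
  Position 10 '(': depth becomes 3
  Position 11 '(': depth becomes 4
  Position 12 '(': depth becomes 5
  Position 13 ')': depth becomes 4
  Position 14 ')': depth becomes 3
  Position 15 ')': depth becomes 2
  Position 16 '(': depth becomes 3
  Position 17 '(': depth becomes 4
  Position 18 ')': depth becomes 3
  Position 19 ')': depth becomes 2
  Position 20 ')': depth becomes 1
  Position 21 '(': depth becomes 2
  Position 22 ')': depth becomes 1
  Position 23 ')': depth becomes 0
Maximum depth reached: 5

5


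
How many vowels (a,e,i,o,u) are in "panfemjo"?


Input: panfemjo
Checking each character:
  'p' at position 0: consonant
  'a' at position 1: vowel (running total: 1)
  'n' at position 2: consonant
  'f' at position 3: consonant
  'e' at position 4: vowel (running total: 2)
  'm' at position 5: consonant
  'j' at position 6: consonant
  'o' at position 7: vowel (running total: 3)
Total vowels: 3

3


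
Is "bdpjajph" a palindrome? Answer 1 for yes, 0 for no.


Input: bdpjajph
Reversed: hpjajpdb
  Compare pos 0 ('b') with pos 7 ('h'): MISMATCH
  Compare pos 1 ('d') with pos 6 ('p'): MISMATCH
  Compare pos 2 ('p') with pos 5 ('j'): MISMATCH
  Compare pos 3 ('j') with pos 4 ('a'): MISMATCH
Result: not a palindrome

0


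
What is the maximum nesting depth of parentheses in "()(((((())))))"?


Input: "()(((((())))))"
Tracking depth:
  Position 0 '(': depth becomes 1
  Position 1 ')': depth becomes 0
  Position 2 '(': depth becomes 1
  Position 3 '(': depth becomes 2
  Position 4 '(': depth becomes 3
  Position 5 '(': depth becomes 4
  Position 6 '(': depth becomes 5
  Position 7 '(': depth becomes 6
  Position 8 ')': depth becomes 5
  Position 9 ')': depth becomes 4
  Position 10 ')': depth becomes 3
  Position 11 ')': depth becomes 2
  Position 12 ')': depth becomes 1
  Position 13 ')': depth becomes 0
Maximum depth reached: 6

6


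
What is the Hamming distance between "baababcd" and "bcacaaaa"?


Comparing "baababcd" and "bcacaaaa" position by position:
  Position 0: 'b' vs 'b' => same
  Position 1: 'a' vs 'c' => differ
  Position 2: 'a' vs 'a' => same
  Position 3: 'b' vs 'c' => differ
  Position 4: 'a' vs 'a' => same
  Position 5: 'b' vs 'a' => differ
  Position 6: 'c' vs 'a' => differ
  Position 7: 'd' vs 'a' => differ
Total differences (Hamming distance): 5

5


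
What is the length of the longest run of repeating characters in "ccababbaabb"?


Input: "ccababbaabb"
Scanning for longest run:
  Position 1 ('c'): continues run of 'c', length=2
  Position 2 ('a'): new char, reset run to 1
  Position 3 ('b'): new char, reset run to 1
  Position 4 ('a'): new char, reset run to 1
  Position 5 ('b'): new char, reset run to 1
  Position 6 ('b'): continues run of 'b', length=2
  Position 7 ('a'): new char, reset run to 1
  Position 8 ('a'): continues run of 'a', length=2
  Position 9 ('b'): new char, reset run to 1
  Position 10 ('b'): continues run of 'b', length=2
Longest run: 'c' with length 2

2


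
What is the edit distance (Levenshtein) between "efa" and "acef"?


Computing edit distance: "efa" -> "acef"
DP table:
           a    c    e    f
      0    1    2    3    4
  e   1    1    2    2    3
  f   2    2    2    3    2
  a   3    2    3    3    3
Edit distance = dp[3][4] = 3

3


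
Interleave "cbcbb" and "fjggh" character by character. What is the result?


Interleaving "cbcbb" and "fjggh":
  Position 0: 'c' from first, 'f' from second => "cf"
  Position 1: 'b' from first, 'j' from second => "bj"
  Position 2: 'c' from first, 'g' from second => "cg"
  Position 3: 'b' from first, 'g' from second => "bg"
  Position 4: 'b' from first, 'h' from second => "bh"
Result: cfbjcgbgbh

cfbjcgbgbh


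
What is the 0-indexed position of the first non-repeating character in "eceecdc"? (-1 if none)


Input: eceecdc
Character frequencies:
  'c': 3
  'd': 1
  'e': 3
Scanning left to right for freq == 1:
  Position 0 ('e'): freq=3, skip
  Position 1 ('c'): freq=3, skip
  Position 2 ('e'): freq=3, skip
  Position 3 ('e'): freq=3, skip
  Position 4 ('c'): freq=3, skip
  Position 5 ('d'): unique! => answer = 5

5


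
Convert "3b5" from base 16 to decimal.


Input: "3b5" in base 16
Positional expansion:
  Digit '3' (value 3) x 16^2 = 768
  Digit 'b' (value 11) x 16^1 = 176
  Digit '5' (value 5) x 16^0 = 5
Sum = 949

949


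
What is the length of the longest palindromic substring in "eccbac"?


Input: "eccbac"
Checking substrings for palindromes:
  [1:3] "cc" (len 2) => palindrome
Longest palindromic substring: "cc" with length 2

2


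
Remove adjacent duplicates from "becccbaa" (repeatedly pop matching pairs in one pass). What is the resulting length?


Input: becccbaa
Stack-based adjacent duplicate removal:
  Read 'b': push. Stack: b
  Read 'e': push. Stack: be
  Read 'c': push. Stack: bec
  Read 'c': matches stack top 'c' => pop. Stack: be
  Read 'c': push. Stack: bec
  Read 'b': push. Stack: becb
  Read 'a': push. Stack: becba
  Read 'a': matches stack top 'a' => pop. Stack: becb
Final stack: "becb" (length 4)

4


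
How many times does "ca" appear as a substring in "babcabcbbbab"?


Searching for "ca" in "babcabcbbbab"
Scanning each position:
  Position 0: "ba" => no
  Position 1: "ab" => no
  Position 2: "bc" => no
  Position 3: "ca" => MATCH
  Position 4: "ab" => no
  Position 5: "bc" => no
  Position 6: "cb" => no
  Position 7: "bb" => no
  Position 8: "bb" => no
  Position 9: "ba" => no
  Position 10: "ab" => no
Total occurrences: 1

1


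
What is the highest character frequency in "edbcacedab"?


Input: edbcacedab
Character counts:
  'a': 2
  'b': 2
  'c': 2
  'd': 2
  'e': 2
Maximum frequency: 2

2


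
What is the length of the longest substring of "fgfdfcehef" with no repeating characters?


Input: "fgfdfcehef"
Sliding window (track last position of each char):
  Position 0 ('f'): window [0,0] length 1 -- new best
  Position 1 ('g'): window [0,1] length 2 -- new best
  Position 2 ('f'): repeat (last at 0), move window start to 1
  Position 2 ('f'): window [1,2] length 2
  Position 3 ('d'): window [1,3] length 3 -- new best
  Position 4 ('f'): repeat (last at 2), move window start to 3
  Position 4 ('f'): window [3,4] length 2
  Position 5 ('c'): window [3,5] length 3
  Position 6 ('e'): window [3,6] length 4 -- new best
  Position 7 ('h'): window [3,7] length 5 -- new best
  Position 8 ('e'): repeat (last at 6), move window start to 7
  Position 8 ('e'): window [7,8] length 2
  Position 9 ('f'): window [7,9] length 3
Longest substring with no repeats: "dfceh" with length 5

5


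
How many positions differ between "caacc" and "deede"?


Comparing "caacc" and "deede" position by position:
  Position 0: 'c' vs 'd' => DIFFER
  Position 1: 'a' vs 'e' => DIFFER
  Position 2: 'a' vs 'e' => DIFFER
  Position 3: 'c' vs 'd' => DIFFER
  Position 4: 'c' vs 'e' => DIFFER
Positions that differ: 5

5


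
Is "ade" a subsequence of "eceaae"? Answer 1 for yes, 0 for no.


Check if "ade" is a subsequence of "eceaae"
Greedy scan:
  Position 0 ('e'): no match needed
  Position 1 ('c'): no match needed
  Position 2 ('e'): no match needed
  Position 3 ('a'): matches sub[0] = 'a'
  Position 4 ('a'): no match needed
  Position 5 ('e'): no match needed
Only matched 1/3 characters => not a subsequence

0


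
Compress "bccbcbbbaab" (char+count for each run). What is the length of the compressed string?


Input: bccbcbbbaab
Runs:
  'b' x 1 => "b1"
  'c' x 2 => "c2"
  'b' x 1 => "b1"
  'c' x 1 => "c1"
  'b' x 3 => "b3"
  'a' x 2 => "a2"
  'b' x 1 => "b1"
Compressed: "b1c2b1c1b3a2b1"
Compressed length: 14

14


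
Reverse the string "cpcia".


Input: cpcia
Reading characters right to left:
  Position 4: 'a'
  Position 3: 'i'
  Position 2: 'c'
  Position 1: 'p'
  Position 0: 'c'
Reversed: aicpc

aicpc


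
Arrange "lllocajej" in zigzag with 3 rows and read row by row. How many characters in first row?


Zigzag "lllocajej" into 3 rows:
Placing characters:
  'l' => row 0
  'l' => row 1
  'l' => row 2
  'o' => row 1
  'c' => row 0
  'a' => row 1
  'j' => row 2
  'e' => row 1
  'j' => row 0
Rows:
  Row 0: "lcj"
  Row 1: "loae"
  Row 2: "lj"
First row length: 3

3


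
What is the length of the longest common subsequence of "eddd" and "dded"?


LCS of "eddd" and "dded"
DP table:
           d    d    e    d
      0    0    0    0    0
  e   0    0    0    1    1
  d   0    1    1    1    2
  d   0    1    2    2    2
  d   0    1    2    2    3
LCS length = dp[4][4] = 3

3


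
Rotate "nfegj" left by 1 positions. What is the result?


Input: "nfegj", rotate left by 1
First 1 characters: "n"
Remaining characters: "fegj"
Concatenate remaining + first: "fegj" + "n" = "fegjn"

fegjn


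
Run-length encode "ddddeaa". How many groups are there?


Input: ddddeaa
Scanning for consecutive runs:
  Group 1: 'd' x 4 (positions 0-3)
  Group 2: 'e' x 1 (positions 4-4)
  Group 3: 'a' x 2 (positions 5-6)
Total groups: 3

3


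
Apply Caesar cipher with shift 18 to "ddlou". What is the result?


Caesar cipher: shift "ddlou" by 18
  'd' (pos 3) + 18 = pos 21 = 'v'
  'd' (pos 3) + 18 = pos 21 = 'v'
  'l' (pos 11) + 18 = pos 3 = 'd'
  'o' (pos 14) + 18 = pos 6 = 'g'
  'u' (pos 20) + 18 = pos 12 = 'm'
Result: vvdgm

vvdgm


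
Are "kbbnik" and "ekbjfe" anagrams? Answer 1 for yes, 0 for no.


Strings: "kbbnik", "ekbjfe"
Sorted first:  bbikkn
Sorted second: beefjk
Differ at position 1: 'b' vs 'e' => not anagrams

0


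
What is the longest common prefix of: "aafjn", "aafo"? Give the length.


Words: aafjn, aafo
  Position 0: all 'a' => match
  Position 1: all 'a' => match
  Position 2: all 'f' => match
  Position 3: ('j', 'o') => mismatch, stop
LCP = "aaf" (length 3)

3


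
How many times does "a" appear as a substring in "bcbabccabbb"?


Searching for "a" in "bcbabccabbb"
Scanning each position:
  Position 0: "b" => no
  Position 1: "c" => no
  Position 2: "b" => no
  Position 3: "a" => MATCH
  Position 4: "b" => no
  Position 5: "c" => no
  Position 6: "c" => no
  Position 7: "a" => MATCH
  Position 8: "b" => no
  Position 9: "b" => no
  Position 10: "b" => no
Total occurrences: 2

2


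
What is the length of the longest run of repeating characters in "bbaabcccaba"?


Input: "bbaabcccaba"
Scanning for longest run:
  Position 1 ('b'): continues run of 'b', length=2
  Position 2 ('a'): new char, reset run to 1
  Position 3 ('a'): continues run of 'a', length=2
  Position 4 ('b'): new char, reset run to 1
  Position 5 ('c'): new char, reset run to 1
  Position 6 ('c'): continues run of 'c', length=2
  Position 7 ('c'): continues run of 'c', length=3
  Position 8 ('a'): new char, reset run to 1
  Position 9 ('b'): new char, reset run to 1
  Position 10 ('a'): new char, reset run to 1
Longest run: 'c' with length 3

3


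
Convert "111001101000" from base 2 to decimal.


Input: "111001101000" in base 2
Positional expansion:
  Digit '1' (value 1) x 2^11 = 2048
  Digit '1' (value 1) x 2^10 = 1024
  Digit '1' (value 1) x 2^9 = 512
  Digit '0' (value 0) x 2^8 = 0
  Digit '0' (value 0) x 2^7 = 0
  Digit '1' (value 1) x 2^6 = 64
  Digit '1' (value 1) x 2^5 = 32
  Digit '0' (value 0) x 2^4 = 0
  Digit '1' (value 1) x 2^3 = 8
  Digit '0' (value 0) x 2^2 = 0
  Digit '0' (value 0) x 2^1 = 0
  Digit '0' (value 0) x 2^0 = 0
Sum = 3688

3688


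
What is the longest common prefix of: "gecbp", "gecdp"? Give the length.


Words: gecbp, gecdp
  Position 0: all 'g' => match
  Position 1: all 'e' => match
  Position 2: all 'c' => match
  Position 3: ('b', 'd') => mismatch, stop
LCP = "gec" (length 3)

3


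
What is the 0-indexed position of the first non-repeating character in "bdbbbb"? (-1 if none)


Input: bdbbbb
Character frequencies:
  'b': 5
  'd': 1
Scanning left to right for freq == 1:
  Position 0 ('b'): freq=5, skip
  Position 1 ('d'): unique! => answer = 1

1


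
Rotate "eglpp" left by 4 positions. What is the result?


Input: "eglpp", rotate left by 4
First 4 characters: "eglp"
Remaining characters: "p"
Concatenate remaining + first: "p" + "eglp" = "peglp"

peglp


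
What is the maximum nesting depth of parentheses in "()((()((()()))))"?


Input: "()((()((()()))))"
Tracking depth:
  Position 0 '(': depth becomes 1
  Position 1 ')': depth becomes 0
  Position 2 '(': depth becomes 1
  Position 3 '(': depth becomes 2
  Position 4 '(': depth becomes 3
  Position 5 ')': depth becomes 2
  Position 6 '(': depth becomes 3
  Position 7 '(': depth becomes 4
  Position 8 '(': depth becomes 5
  Position 9 ')': depth becomes 4
  Position 10 '(': depth becomes 5
  Position 11 ')': depth becomes 4
  Position 12 ')': depth becomes 3
  Position 13 ')': depth becomes 2
  Position 14 ')': depth becomes 1
  Position 15 ')': depth becomes 0
Maximum depth reached: 5

5


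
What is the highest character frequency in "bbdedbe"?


Input: bbdedbe
Character counts:
  'b': 3
  'd': 2
  'e': 2
Maximum frequency: 3

3


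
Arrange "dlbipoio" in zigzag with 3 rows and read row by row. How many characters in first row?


Zigzag "dlbipoio" into 3 rows:
Placing characters:
  'd' => row 0
  'l' => row 1
  'b' => row 2
  'i' => row 1
  'p' => row 0
  'o' => row 1
  'i' => row 2
  'o' => row 1
Rows:
  Row 0: "dp"
  Row 1: "lioo"
  Row 2: "bi"
First row length: 2

2


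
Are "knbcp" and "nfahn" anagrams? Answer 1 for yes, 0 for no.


Strings: "knbcp", "nfahn"
Sorted first:  bcknp
Sorted second: afhnn
Differ at position 0: 'b' vs 'a' => not anagrams

0
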